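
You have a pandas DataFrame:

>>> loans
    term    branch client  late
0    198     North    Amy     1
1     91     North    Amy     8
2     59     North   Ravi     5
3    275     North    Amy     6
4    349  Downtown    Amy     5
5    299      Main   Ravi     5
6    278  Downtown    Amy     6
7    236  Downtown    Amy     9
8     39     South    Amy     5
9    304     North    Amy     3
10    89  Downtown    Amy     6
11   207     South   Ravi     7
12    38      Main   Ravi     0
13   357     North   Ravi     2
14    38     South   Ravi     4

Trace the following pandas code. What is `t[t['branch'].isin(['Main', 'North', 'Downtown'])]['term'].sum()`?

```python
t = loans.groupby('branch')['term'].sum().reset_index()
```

group by branch, sum of term:
branch
Downtown     952
Main         337
North       1284
South        284
Name: term, dtype: int64
reset_index():
     branch  term
0  Downtown   952
1      Main   337
2     North  1284
3     South   284
filter rows where branch in ['Main', 'North', 'Downtown']:
     branch  term
0  Downtown   952
1      Main   337
2     North  1284
Reading off the sum of column 'term', we get 2573.

2573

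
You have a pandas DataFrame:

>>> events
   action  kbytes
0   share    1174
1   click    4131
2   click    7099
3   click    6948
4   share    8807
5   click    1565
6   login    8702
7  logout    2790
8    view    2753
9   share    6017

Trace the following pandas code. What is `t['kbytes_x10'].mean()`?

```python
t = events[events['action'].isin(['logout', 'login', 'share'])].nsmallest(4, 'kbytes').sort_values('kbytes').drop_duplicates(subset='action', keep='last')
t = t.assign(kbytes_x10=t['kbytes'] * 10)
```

filter rows where action in ['logout', 'login', 'share']:
   action  kbytes
0   share    1174
4   share    8807
6   login    8702
7  logout    2790
9   share    6017
take 4 rows with smallest kbytes:
   action  kbytes
0   share    1174
7  logout    2790
9   share    6017
6   login    8702
sort by kbytes:
   action  kbytes
0   share    1174
7  logout    2790
9   share    6017
6   login    8702
drop duplicate action (keep=last):
   action  kbytes
7  logout    2790
9   share    6017
6   login    8702
add column kbytes_x10 = t['kbytes'] * 10:
   action  kbytes  kbytes_x10
7  logout    2790       27900
9   share    6017       60170
6   login    8702       87020
Reading off the mean of column 'kbytes_x10', we get 58363.3333333.

58363.3333333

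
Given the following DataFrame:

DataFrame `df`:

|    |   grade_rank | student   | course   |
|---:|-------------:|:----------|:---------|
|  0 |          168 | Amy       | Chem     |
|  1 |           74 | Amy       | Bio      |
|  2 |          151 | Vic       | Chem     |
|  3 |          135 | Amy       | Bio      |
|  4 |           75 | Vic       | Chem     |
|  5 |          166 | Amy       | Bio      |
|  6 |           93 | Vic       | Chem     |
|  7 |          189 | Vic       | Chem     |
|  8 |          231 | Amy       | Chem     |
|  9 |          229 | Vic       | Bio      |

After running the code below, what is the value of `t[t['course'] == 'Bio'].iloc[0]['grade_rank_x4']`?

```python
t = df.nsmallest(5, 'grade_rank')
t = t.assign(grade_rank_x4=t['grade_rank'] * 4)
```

take 5 rows with smallest grade_rank:
   grade_rank student course
1          74     Amy    Bio
4          75     Vic   Chem
6          93     Vic   Chem
3         135     Amy    Bio
2         151     Vic   Chem
add column grade_rank_x4 = t['grade_rank'] * 4:
   grade_rank student course  grade_rank_x4
1          74     Amy    Bio            296
4          75     Vic   Chem            300
6          93     Vic   Chem            372
3         135     Amy    Bio            540
2         151     Vic   Chem            604
filter rows where course == 'Bio':
   grade_rank student course  grade_rank_x4
1          74     Amy    Bio            296
3         135     Amy    Bio            540
value at position 0, column 'grade_rank_x4' → 296

296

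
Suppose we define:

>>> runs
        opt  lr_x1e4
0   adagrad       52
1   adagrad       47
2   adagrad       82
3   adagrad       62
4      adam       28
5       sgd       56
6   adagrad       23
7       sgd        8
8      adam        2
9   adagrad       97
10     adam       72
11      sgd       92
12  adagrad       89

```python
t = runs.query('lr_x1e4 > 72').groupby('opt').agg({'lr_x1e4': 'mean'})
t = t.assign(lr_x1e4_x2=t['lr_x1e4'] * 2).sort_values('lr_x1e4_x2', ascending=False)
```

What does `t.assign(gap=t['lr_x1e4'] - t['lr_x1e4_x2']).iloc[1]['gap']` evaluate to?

-89.3333333333

filter rows where lr_x1e4 > 72:
        opt  lr_x1e4
2   adagrad       82
9   adagrad       97
11      sgd       92
12  adagrad       89
group by opt, mean of lr_x1e4:
           lr_x1e4
opt               
adagrad  89.333333
sgd      92.000000
add column lr_x1e4_x2 = t['lr_x1e4'] * 2:
           lr_x1e4  lr_x1e4_x2
opt                           
adagrad  89.333333  178.666667
sgd      92.000000  184.000000
sort by lr_x1e4_x2 descending:
           lr_x1e4  lr_x1e4_x2
opt                           
sgd      92.000000  184.000000
adagrad  89.333333  178.666667
add column gap = t['lr_x1e4'] - t['lr_x1e4_x2']:
           lr_x1e4  lr_x1e4_x2        gap
opt                                      
sgd      92.000000  184.000000 -92.000000
adagrad  89.333333  178.666667 -89.333333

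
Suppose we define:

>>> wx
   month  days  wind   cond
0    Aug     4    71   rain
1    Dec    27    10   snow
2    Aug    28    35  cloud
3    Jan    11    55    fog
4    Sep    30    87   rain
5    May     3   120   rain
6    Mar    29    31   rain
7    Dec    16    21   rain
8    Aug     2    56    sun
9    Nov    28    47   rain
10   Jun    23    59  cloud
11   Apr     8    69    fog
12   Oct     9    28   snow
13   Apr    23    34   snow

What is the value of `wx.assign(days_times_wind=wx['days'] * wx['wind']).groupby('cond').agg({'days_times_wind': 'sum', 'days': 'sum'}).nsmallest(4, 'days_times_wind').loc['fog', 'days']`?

add column days_times_wind = wx['days'] * wx['wind']:
   month  days  wind   cond  days_times_wind
0    Aug     4    71   rain              284
1    Dec    27    10   snow              270
2    Aug    28    35  cloud              980
3    Jan    11    55    fog              605
4    Sep    30    87   rain             2610
5    May     3   120   rain              360
6    Mar    29    31   rain              899
7    Dec    16    21   rain              336
8    Aug     2    56    sun              112
9    Nov    28    47   rain             1316
10   Jun    23    59  cloud             1357
11   Apr     8    69    fog              552
12   Oct     9    28   snow              252
13   Apr    23    34   snow              782
group by cond: sum(days_times_wind), sum(days):
       days_times_wind  days
cond                        
cloud             2337    51
fog               1157    19
rain              5805   110
snow              1304    59
sun                112     2
take 4 rows with smallest days_times_wind:
       days_times_wind  days
cond                        
sun                112     2
fog               1157    19
snow              1304    59
cloud             2337    51
So loc['fog', 'days'] = 19.

19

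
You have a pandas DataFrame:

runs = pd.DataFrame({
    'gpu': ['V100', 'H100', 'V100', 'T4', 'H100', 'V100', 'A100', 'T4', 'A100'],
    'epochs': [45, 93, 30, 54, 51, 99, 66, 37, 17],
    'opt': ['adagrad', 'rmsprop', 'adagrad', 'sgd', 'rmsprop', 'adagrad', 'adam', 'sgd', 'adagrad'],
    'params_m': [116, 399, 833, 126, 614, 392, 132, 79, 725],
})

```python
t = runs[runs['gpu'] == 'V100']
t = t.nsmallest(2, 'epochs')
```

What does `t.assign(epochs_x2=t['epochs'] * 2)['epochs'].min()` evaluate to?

30

filter rows where gpu == 'V100':
    gpu  epochs      opt  params_m
0  V100      45  adagrad       116
2  V100      30  adagrad       833
5  V100      99  adagrad       392
take 2 rows with smallest epochs:
    gpu  epochs      opt  params_m
2  V100      30  adagrad       833
0  V100      45  adagrad       116
add column epochs_x2 = t['epochs'] * 2:
    gpu  epochs      opt  params_m  epochs_x2
2  V100      30  adagrad       833         60
0  V100      45  adagrad       116         90
Then the min of column 'epochs': 30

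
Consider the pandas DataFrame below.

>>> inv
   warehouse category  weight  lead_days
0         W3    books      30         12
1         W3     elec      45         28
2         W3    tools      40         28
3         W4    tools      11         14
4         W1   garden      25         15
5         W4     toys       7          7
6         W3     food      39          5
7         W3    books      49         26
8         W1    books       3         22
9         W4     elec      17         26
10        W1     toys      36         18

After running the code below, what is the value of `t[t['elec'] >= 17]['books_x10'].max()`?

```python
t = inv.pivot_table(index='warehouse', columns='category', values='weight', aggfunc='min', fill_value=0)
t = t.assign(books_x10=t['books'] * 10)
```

300

pivot: rows=warehouse, cols=category, min(weight):
category   books  elec  food  garden  tools  toys
warehouse                                        
W1             3     0     0      25      0    36
W3            30    45    39       0     40     0
W4             0    17     0       0     11     7
add column books_x10 = t['books'] * 10:
category   books  elec  food  garden  tools  toys  books_x10
warehouse                                                   
W1             3     0     0      25      0    36         30
W3            30    45    39       0     40     0        300
W4             0    17     0       0     11     7          0
filter rows where elec >= 17:
category   books  elec  food  garden  tools  toys  books_x10
warehouse                                                   
W3            30    45    39       0     40     0        300
W4             0    17     0       0     11     7          0
Then the max of column 'books_x10': 300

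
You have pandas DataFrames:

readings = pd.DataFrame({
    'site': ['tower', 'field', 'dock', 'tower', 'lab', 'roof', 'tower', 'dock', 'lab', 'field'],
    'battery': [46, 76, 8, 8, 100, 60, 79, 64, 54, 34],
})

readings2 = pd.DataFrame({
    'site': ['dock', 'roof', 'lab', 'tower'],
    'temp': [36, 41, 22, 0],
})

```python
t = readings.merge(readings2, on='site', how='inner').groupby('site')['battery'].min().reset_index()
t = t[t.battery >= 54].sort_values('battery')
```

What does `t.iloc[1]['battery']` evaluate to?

merge on 'site' (how='inner') → 8 rows:
    site  battery  temp
0  tower       46     0
1   dock        8    36
2  tower        8     0
3    lab      100    22
4   roof       60    41
5  tower       79     0
6   dock       64    36
7    lab       54    22
group by site, min of battery:
site
dock      8
lab      54
roof     60
tower     8
Name: battery, dtype: int64
reset_index():
    site  battery
0   dock        8
1    lab       54
2   roof       60
3  tower        8
filter rows where battery >= 54:
   site  battery
1   lab       54
2  roof       60
sort by battery:
   site  battery
1   lab       54
2  roof       60
Finally, value at position 1, column 'battery' = 60.

60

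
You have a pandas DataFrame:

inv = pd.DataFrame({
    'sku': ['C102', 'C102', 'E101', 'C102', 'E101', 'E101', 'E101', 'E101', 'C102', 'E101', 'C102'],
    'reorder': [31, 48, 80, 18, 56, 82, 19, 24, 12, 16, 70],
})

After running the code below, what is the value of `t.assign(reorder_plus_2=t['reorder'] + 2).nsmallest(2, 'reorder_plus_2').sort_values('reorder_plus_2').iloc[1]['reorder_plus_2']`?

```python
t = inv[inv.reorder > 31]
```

filter rows where reorder > 31:
     sku  reorder
1   C102       48
2   E101       80
4   E101       56
5   E101       82
10  C102       70
add column reorder_plus_2 = t['reorder'] + 2:
     sku  reorder  reorder_plus_2
1   C102       48              50
2   E101       80              82
4   E101       56              58
5   E101       82              84
10  C102       70              72
take 2 rows with smallest reorder_plus_2:
    sku  reorder  reorder_plus_2
1  C102       48              50
4  E101       56              58
sort by reorder_plus_2:
    sku  reorder  reorder_plus_2
1  C102       48              50
4  E101       56              58

58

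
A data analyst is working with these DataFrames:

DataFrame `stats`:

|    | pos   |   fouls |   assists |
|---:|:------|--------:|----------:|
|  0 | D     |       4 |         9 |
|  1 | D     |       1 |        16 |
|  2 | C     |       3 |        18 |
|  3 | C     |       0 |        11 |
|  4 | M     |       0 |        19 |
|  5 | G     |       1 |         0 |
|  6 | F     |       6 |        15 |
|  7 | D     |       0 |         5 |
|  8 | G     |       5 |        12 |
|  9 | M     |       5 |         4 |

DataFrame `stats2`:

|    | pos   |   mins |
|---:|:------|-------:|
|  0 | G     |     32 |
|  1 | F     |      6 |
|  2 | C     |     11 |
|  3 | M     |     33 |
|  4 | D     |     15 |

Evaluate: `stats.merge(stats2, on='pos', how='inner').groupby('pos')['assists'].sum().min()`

merge on 'pos' (how='inner') → 10 rows:
  pos  fouls  assists  mins
0   D      4        9    15
1   D      1       16    15
2   C      3       18    11
3   C      0       11    11
4   M      0       19    33
5   G      1        0    32
6   F      6       15     6
7   D      0        5    15
8   G      5       12    32
9   M      5        4    33
group by pos, sum of assists:
pos
C    29
D    30
F    15
G    12
M    23
Name: assists, dtype: int64
Reading off the min of the resulting series, we get 12.

12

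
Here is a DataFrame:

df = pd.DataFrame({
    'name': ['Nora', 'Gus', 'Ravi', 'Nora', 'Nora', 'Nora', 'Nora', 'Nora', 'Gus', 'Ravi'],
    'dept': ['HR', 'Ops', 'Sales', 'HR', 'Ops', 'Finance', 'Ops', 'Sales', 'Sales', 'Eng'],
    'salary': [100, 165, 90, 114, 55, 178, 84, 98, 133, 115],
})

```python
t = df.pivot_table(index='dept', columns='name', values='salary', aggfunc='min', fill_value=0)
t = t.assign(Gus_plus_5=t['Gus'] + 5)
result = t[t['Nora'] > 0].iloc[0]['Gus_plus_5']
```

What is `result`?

pivot: rows=dept, cols=name, min(salary):
name     Gus  Nora  Ravi
dept                    
Eng        0     0   115
Finance    0   178     0
HR         0   100     0
Ops      165    55     0
Sales    133    98    90
add column Gus_plus_5 = t['Gus'] + 5:
name     Gus  Nora  Ravi  Gus_plus_5
dept                                
Eng        0     0   115           5
Finance    0   178     0           5
HR         0   100     0           5
Ops      165    55     0         170
Sales    133    98    90         138
filter rows where Nora > 0:
name     Gus  Nora  Ravi  Gus_plus_5
dept                                
Finance    0   178     0           5
HR         0   100     0           5
Ops      165    55     0         170
Sales    133    98    90         138
So iloc[0]['Gus_plus_5'] = 5.

5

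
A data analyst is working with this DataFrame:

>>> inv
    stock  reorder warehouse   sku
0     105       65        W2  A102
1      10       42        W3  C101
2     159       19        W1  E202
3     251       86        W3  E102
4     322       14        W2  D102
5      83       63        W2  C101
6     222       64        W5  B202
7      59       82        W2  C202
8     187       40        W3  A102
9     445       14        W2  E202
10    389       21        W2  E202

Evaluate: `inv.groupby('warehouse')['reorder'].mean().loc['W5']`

group by warehouse, mean of reorder:
warehouse
W1    19.000000
W2    43.166667
W3    56.000000
W5    64.000000
Name: reorder, dtype: float64
Reading off the value at index 'W5', we get 64.0.

64.0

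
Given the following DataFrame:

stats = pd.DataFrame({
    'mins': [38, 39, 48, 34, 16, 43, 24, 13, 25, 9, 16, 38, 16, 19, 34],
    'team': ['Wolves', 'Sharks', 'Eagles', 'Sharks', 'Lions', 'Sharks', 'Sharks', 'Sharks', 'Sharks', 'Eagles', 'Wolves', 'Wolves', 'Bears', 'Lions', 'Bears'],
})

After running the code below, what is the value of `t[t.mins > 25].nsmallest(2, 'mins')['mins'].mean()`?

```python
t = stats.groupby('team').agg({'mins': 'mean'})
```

29.0833333333

group by team, mean of mins:
             mins
team             
Bears   25.000000
Eagles  28.500000
Lions   17.500000
Sharks  29.666667
Wolves  30.666667
filter rows where mins > 25:
             mins
team             
Eagles  28.500000
Sharks  29.666667
Wolves  30.666667
take 2 rows with smallest mins:
             mins
team             
Eagles  28.500000
Sharks  29.666667
Finally, mean of column 'mins' = 29.0833333333.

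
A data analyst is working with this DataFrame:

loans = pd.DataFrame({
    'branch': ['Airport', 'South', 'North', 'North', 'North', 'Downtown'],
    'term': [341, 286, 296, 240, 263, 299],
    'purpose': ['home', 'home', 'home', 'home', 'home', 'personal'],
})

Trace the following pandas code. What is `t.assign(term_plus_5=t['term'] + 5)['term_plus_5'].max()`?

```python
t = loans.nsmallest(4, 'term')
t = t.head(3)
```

take 4 rows with smallest term:
  branch  term purpose
3  North   240    home
4  North   263    home
1  South   286    home
2  North   296    home
take first 3 rows:
  branch  term purpose
3  North   240    home
4  North   263    home
1  South   286    home
add column term_plus_5 = t['term'] + 5:
  branch  term purpose  term_plus_5
3  North   240    home          245
4  North   263    home          268
1  South   286    home          291

291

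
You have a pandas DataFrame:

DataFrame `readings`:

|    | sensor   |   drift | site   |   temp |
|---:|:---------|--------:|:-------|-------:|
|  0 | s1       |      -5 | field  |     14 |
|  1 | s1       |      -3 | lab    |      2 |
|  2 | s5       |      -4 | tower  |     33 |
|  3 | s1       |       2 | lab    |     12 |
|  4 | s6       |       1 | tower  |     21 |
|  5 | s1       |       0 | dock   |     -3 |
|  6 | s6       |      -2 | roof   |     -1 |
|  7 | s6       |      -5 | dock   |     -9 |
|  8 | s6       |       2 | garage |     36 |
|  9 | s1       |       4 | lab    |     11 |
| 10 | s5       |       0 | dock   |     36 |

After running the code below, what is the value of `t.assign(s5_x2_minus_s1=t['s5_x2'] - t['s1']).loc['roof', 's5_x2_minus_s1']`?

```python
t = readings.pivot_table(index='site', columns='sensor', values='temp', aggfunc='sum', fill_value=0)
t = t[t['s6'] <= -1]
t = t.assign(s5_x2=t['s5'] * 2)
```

0

pivot: rows=site, cols=sensor, sum(temp):
sensor  s1  s5  s6
site              
dock    -3  36  -9
field   14   0   0
garage   0   0  36
lab     25   0   0
roof     0   0  -1
tower    0  33  21
filter rows where s6 <= -1:
sensor  s1  s5  s6
site              
dock    -3  36  -9
roof     0   0  -1
add column s5_x2 = t['s5'] * 2:
sensor  s1  s5  s6  s5_x2
site                     
dock    -3  36  -9     72
roof     0   0  -1      0
add column s5_x2_minus_s1 = t['s5_x2'] - t['s1']:
sensor  s1  s5  s6  s5_x2  s5_x2_minus_s1
site                                     
dock    -3  36  -9     72              75
roof     0   0  -1      0               0
value at row 'roof', column 's5_x2_minus_s1' → 0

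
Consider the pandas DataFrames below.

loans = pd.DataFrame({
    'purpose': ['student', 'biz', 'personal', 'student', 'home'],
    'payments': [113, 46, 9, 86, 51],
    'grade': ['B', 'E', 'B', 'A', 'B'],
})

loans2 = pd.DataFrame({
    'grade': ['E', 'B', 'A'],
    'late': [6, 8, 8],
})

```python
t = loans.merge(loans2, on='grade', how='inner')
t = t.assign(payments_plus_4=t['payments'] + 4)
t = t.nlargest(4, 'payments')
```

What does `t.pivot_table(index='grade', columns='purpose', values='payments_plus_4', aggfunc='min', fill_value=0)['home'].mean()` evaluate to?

merge on 'grade' (how='inner') → 5 rows:
    purpose  payments grade  late
0   student       113     B     8
1       biz        46     E     6
2  personal         9     B     8
3   student        86     A     8
4      home        51     B     8
add column payments_plus_4 = t['payments'] + 4:
    purpose  payments grade  late  payments_plus_4
0   student       113     B     8              117
1       biz        46     E     6               50
2  personal         9     B     8               13
3   student        86     A     8               90
4      home        51     B     8               55
take 4 rows with largest payments:
   purpose  payments grade  late  payments_plus_4
0  student       113     B     8              117
3  student        86     A     8               90
4     home        51     B     8               55
1      biz        46     E     6               50
pivot: rows=grade, cols=purpose, min(payments_plus_4):
purpose  biz  home  student
grade                      
A          0     0       90
B          0    55      117
E         50     0        0

18.3333333333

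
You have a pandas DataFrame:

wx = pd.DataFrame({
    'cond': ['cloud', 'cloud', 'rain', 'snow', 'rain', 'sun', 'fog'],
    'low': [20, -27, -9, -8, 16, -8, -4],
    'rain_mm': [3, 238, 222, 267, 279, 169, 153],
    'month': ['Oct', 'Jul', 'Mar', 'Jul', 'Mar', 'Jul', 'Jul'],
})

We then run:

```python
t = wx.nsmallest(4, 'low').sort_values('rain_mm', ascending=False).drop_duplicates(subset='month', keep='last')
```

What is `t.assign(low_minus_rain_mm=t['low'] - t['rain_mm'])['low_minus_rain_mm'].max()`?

take 4 rows with smallest low:
    cond  low  rain_mm month
1  cloud  -27      238   Jul
2   rain   -9      222   Mar
3   snow   -8      267   Jul
5    sun   -8      169   Jul
sort by rain_mm descending:
    cond  low  rain_mm month
3   snow   -8      267   Jul
1  cloud  -27      238   Jul
2   rain   -9      222   Mar
5    sun   -8      169   Jul
drop duplicate month (keep=last):
   cond  low  rain_mm month
2  rain   -9      222   Mar
5   sun   -8      169   Jul
add column low_minus_rain_mm = t['low'] - t['rain_mm']:
   cond  low  rain_mm month  low_minus_rain_mm
2  rain   -9      222   Mar               -231
5   sun   -8      169   Jul               -177
Taking the max of column 'low_minus_rain_mm' gives -177.

-177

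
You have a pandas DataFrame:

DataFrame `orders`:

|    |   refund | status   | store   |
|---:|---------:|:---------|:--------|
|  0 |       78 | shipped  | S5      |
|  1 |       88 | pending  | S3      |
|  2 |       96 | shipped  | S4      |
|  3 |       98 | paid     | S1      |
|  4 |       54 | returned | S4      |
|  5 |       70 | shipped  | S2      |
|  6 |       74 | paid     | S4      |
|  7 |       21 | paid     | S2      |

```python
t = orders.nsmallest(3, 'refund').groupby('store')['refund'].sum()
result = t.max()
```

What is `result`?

91

take 3 rows with smallest refund:
   refund    status store
7      21      paid    S2
4      54  returned    S4
5      70   shipped    S2
group by store, sum of refund:
store
S2    91
S4    54
Name: refund, dtype: int64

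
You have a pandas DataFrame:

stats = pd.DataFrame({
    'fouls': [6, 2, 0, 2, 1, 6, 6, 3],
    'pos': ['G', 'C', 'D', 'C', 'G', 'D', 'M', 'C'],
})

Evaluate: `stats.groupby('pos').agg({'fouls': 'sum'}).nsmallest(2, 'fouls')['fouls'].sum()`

group by pos, sum of fouls:
     fouls
pos       
C        7
D        6
G        7
M        6
take 2 rows with smallest fouls:
     fouls
pos       
D        6
M        6
The sum of column 'fouls' is 12.

12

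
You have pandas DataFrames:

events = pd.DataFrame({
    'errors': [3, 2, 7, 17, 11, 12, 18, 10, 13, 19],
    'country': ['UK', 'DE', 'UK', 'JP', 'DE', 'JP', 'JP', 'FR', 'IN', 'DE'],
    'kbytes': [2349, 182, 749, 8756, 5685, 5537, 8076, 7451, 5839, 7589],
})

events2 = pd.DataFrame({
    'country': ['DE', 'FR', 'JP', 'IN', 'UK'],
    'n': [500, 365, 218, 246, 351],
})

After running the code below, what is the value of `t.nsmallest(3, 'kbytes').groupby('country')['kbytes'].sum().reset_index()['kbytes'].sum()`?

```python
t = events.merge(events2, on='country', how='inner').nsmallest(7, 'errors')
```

merge on 'country' (how='inner') → 10 rows:
   errors country  kbytes    n
0       3      UK    2349  351
1       2      DE     182  500
2       7      UK     749  351
3      17      JP    8756  218
4      11      DE    5685  500
5      12      JP    5537  218
6      18      JP    8076  218
7      10      FR    7451  365
8      13      IN    5839  246
9      19      DE    7589  500
take 7 rows with smallest errors:
   errors country  kbytes    n
1       2      DE     182  500
0       3      UK    2349  351
2       7      UK     749  351
7      10      FR    7451  365
4      11      DE    5685  500
5      12      JP    5537  218
8      13      IN    5839  246
take 3 rows with smallest kbytes:
   errors country  kbytes    n
1       2      DE     182  500
2       7      UK     749  351
0       3      UK    2349  351
group by country, sum of kbytes:
country
DE     182
UK    3098
Name: kbytes, dtype: int64
reset_index():
  country  kbytes
0      DE     182
1      UK    3098
So sum() = 3280.

3280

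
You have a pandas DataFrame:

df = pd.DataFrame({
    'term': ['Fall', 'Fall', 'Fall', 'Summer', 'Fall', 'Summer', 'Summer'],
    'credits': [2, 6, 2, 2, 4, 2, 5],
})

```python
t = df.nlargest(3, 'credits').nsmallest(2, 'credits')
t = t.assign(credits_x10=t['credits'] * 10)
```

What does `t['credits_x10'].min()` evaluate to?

take 3 rows with largest credits:
     term  credits
1    Fall        6
6  Summer        5
4    Fall        4
take 2 rows with smallest credits:
     term  credits
4    Fall        4
6  Summer        5
add column credits_x10 = t['credits'] * 10:
     term  credits  credits_x10
4    Fall        4           40
6  Summer        5           50
min of column 'credits_x10' → 40

40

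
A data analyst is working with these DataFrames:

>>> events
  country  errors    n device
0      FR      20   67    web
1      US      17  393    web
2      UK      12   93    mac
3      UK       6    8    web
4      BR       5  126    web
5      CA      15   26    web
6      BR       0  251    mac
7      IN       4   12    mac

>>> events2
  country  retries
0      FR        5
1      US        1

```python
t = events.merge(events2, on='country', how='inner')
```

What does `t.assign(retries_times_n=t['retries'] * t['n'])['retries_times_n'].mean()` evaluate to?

364.0

merge on 'country' (how='inner') → 2 rows:
  country  errors    n device  retries
0      FR      20   67    web        5
1      US      17  393    web        1
add column retries_times_n = t['retries'] * t['n']:
  country  errors    n device  retries  retries_times_n
0      FR      20   67    web        5              335
1      US      17  393    web        1              393
Hence 364.0.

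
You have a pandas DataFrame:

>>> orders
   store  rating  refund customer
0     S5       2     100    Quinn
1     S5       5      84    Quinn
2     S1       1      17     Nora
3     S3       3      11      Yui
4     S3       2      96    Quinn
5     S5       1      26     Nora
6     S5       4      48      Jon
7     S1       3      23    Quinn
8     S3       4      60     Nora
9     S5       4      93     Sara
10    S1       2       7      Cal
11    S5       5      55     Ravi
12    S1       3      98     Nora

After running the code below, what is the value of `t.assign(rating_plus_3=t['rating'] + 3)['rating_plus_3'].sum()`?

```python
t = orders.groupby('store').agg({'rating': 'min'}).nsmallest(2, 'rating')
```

group by store, min of rating:
       rating
store        
S1          1
S3          2
S5          1
take 2 rows with smallest rating:
       rating
store        
S1          1
S5          1
add column rating_plus_3 = t['rating'] + 3:
       rating  rating_plus_3
store                       
S1          1              4
S5          1              4
The sum of column 'rating_plus_3' is 8.

8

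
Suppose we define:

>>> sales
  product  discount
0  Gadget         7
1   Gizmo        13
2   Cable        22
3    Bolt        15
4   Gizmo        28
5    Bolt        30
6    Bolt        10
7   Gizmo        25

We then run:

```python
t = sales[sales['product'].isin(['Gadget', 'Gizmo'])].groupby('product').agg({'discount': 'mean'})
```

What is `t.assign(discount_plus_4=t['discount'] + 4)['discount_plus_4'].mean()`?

18.5

filter rows where product in ['Gadget', 'Gizmo']:
  product  discount
0  Gadget         7
1   Gizmo        13
4   Gizmo        28
7   Gizmo        25
group by product, mean of discount:
         discount
product          
Gadget        7.0
Gizmo        22.0
add column discount_plus_4 = t['discount'] + 4:
         discount  discount_plus_4
product                           
Gadget        7.0             11.0
Gizmo        22.0             26.0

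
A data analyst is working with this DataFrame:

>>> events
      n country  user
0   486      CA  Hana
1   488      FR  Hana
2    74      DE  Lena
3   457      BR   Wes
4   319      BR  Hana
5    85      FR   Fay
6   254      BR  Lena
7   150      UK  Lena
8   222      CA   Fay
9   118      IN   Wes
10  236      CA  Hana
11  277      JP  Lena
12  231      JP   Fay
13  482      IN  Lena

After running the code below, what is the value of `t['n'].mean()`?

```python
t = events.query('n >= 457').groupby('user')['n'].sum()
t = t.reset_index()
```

637.666666667

filter rows where n >= 457:
      n country  user
0   486      CA  Hana
1   488      FR  Hana
3   457      BR   Wes
13  482      IN  Lena
group by user, sum of n:
user
Hana    974
Lena    482
Wes     457
Name: n, dtype: int64
reset_index():
   user    n
0  Hana  974
1  Lena  482
2   Wes  457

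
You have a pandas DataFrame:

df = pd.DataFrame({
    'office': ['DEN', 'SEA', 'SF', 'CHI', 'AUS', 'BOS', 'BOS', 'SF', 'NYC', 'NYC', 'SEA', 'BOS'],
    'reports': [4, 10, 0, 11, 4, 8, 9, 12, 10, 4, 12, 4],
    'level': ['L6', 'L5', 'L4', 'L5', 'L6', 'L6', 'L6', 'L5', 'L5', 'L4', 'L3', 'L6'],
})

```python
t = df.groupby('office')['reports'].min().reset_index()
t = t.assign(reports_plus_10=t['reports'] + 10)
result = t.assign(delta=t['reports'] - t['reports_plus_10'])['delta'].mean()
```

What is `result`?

group by office, min of reports:
office
AUS     4
BOS     4
CHI    11
DEN     4
NYC     4
SEA    10
SF      0
Name: reports, dtype: int64
reset_index():
  office  reports
0    AUS        4
1    BOS        4
2    CHI       11
3    DEN        4
4    NYC        4
5    SEA       10
6     SF        0
add column reports_plus_10 = t['reports'] + 10:
  office  reports  reports_plus_10
0    AUS        4               14
1    BOS        4               14
2    CHI       11               21
3    DEN        4               14
4    NYC        4               14
5    SEA       10               20
6     SF        0               10
add column delta = t['reports'] - t['reports_plus_10']:
  office  reports  reports_plus_10  delta
0    AUS        4               14    -10
1    BOS        4               14    -10
2    CHI       11               21    -10
3    DEN        4               14    -10
4    NYC        4               14    -10
5    SEA       10               20    -10
6     SF        0               10    -10
So mean() = -10.0.

-10.0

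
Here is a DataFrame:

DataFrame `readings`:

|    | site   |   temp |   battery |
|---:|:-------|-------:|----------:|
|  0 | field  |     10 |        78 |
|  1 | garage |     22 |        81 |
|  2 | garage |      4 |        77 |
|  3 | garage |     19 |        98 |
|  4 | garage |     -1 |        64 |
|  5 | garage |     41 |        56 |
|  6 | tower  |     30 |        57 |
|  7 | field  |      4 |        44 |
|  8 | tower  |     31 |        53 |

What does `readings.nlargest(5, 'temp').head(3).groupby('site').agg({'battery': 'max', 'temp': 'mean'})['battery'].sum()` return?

113

take 5 rows with largest temp:
     site  temp  battery
5  garage    41       56
8   tower    31       53
6   tower    30       57
1  garage    22       81
3  garage    19       98
take first 3 rows:
     site  temp  battery
5  garage    41       56
8   tower    31       53
6   tower    30       57
group by site: max(battery), mean(temp):
        battery  temp
site                 
garage       56  41.0
tower        57  30.5
Finally, sum of column 'battery' = 113.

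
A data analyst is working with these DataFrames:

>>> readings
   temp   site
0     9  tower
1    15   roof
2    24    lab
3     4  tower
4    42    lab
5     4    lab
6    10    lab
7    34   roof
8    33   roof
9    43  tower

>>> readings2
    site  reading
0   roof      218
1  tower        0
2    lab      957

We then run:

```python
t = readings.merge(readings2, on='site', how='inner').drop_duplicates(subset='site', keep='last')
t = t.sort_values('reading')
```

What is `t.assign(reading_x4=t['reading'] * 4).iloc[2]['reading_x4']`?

3828

merge on 'site' (how='inner') → 10 rows:
   temp   site  reading
0     9  tower        0
1    15   roof      218
2    24    lab      957
3     4  tower        0
4    42    lab      957
5     4    lab      957
6    10    lab      957
7    34   roof      218
8    33   roof      218
9    43  tower        0
drop duplicate site (keep=last):
   temp   site  reading
6    10    lab      957
8    33   roof      218
9    43  tower        0
sort by reading:
   temp   site  reading
9    43  tower        0
8    33   roof      218
6    10    lab      957
add column reading_x4 = t['reading'] * 4:
   temp   site  reading  reading_x4
9    43  tower        0           0
8    33   roof      218         872
6    10    lab      957        3828
The value at position 2, column 'reading_x4' is 3828.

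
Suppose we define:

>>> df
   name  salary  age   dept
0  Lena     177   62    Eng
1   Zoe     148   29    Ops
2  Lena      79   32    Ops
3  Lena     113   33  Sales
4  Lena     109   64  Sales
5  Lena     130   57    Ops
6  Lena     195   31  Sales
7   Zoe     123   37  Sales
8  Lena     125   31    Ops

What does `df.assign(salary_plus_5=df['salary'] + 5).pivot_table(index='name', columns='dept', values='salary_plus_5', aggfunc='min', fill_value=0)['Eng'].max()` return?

182

add column salary_plus_5 = df['salary'] + 5:
   name  salary  age   dept  salary_plus_5
0  Lena     177   62    Eng            182
1   Zoe     148   29    Ops            153
2  Lena      79   32    Ops             84
3  Lena     113   33  Sales            118
4  Lena     109   64  Sales            114
5  Lena     130   57    Ops            135
6  Lena     195   31  Sales            200
7   Zoe     123   37  Sales            128
8  Lena     125   31    Ops            130
pivot: rows=name, cols=dept, min(salary_plus_5):
dept  Eng  Ops  Sales
name                 
Lena  182   84    114
Zoe     0  153    128
Reading off the max of column 'Eng', we get 182.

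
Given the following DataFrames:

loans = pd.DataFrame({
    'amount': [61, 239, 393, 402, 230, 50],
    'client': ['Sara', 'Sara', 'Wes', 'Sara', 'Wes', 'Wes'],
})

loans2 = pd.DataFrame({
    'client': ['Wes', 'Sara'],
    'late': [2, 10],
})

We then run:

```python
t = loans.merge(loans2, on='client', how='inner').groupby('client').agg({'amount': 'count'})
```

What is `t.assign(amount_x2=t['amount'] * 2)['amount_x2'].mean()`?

6.0

merge on 'client' (how='inner') → 6 rows:
   amount client  late
0      61   Sara    10
1     239   Sara    10
2     393    Wes     2
3     402   Sara    10
4     230    Wes     2
5      50    Wes     2
group by client, count of amount:
        amount
client        
Sara         3
Wes          3
add column amount_x2 = t['amount'] * 2:
        amount  amount_x2
client                   
Sara         3          6
Wes          3          6
Hence 6.0.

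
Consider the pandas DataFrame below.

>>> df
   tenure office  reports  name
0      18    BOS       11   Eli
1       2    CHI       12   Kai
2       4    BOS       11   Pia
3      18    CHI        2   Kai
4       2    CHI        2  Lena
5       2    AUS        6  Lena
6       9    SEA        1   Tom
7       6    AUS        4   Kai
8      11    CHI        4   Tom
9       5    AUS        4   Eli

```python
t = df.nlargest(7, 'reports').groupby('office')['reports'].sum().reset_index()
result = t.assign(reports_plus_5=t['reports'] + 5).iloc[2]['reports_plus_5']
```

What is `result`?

21

take 7 rows with largest reports:
   tenure office  reports  name
1       2    CHI       12   Kai
0      18    BOS       11   Eli
2       4    BOS       11   Pia
5       2    AUS        6  Lena
7       6    AUS        4   Kai
8      11    CHI        4   Tom
9       5    AUS        4   Eli
group by office, sum of reports:
office
AUS    14
BOS    22
CHI    16
Name: reports, dtype: int64
reset_index():
  office  reports
0    AUS       14
1    BOS       22
2    CHI       16
add column reports_plus_5 = t['reports'] + 5:
  office  reports  reports_plus_5
0    AUS       14              19
1    BOS       22              27
2    CHI       16              21
value at position 2, column 'reports_plus_5' → 21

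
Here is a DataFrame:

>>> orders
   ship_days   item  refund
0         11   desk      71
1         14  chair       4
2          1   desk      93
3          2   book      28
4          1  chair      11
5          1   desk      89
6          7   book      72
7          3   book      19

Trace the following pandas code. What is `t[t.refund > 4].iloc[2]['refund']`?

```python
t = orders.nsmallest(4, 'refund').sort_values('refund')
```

take 4 rows with smallest refund:
   ship_days   item  refund
1         14  chair       4
4          1  chair      11
7          3   book      19
3          2   book      28
sort by refund:
   ship_days   item  refund
1         14  chair       4
4          1  chair      11
7          3   book      19
3          2   book      28
filter rows where refund > 4:
   ship_days   item  refund
4          1  chair      11
7          3   book      19
3          2   book      28
Then the value at position 2, column 'refund': 28

28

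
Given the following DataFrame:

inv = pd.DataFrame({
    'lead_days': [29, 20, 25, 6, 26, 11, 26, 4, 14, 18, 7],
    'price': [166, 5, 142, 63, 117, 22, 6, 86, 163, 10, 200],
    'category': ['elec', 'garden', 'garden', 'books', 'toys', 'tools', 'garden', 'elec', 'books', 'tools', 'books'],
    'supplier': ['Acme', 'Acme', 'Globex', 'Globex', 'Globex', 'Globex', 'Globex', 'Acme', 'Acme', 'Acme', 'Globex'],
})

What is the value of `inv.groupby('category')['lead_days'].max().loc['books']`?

group by category, max of lead_days:
category
books     14
elec      29
garden    26
tools     18
toys      26
Name: lead_days, dtype: int64

14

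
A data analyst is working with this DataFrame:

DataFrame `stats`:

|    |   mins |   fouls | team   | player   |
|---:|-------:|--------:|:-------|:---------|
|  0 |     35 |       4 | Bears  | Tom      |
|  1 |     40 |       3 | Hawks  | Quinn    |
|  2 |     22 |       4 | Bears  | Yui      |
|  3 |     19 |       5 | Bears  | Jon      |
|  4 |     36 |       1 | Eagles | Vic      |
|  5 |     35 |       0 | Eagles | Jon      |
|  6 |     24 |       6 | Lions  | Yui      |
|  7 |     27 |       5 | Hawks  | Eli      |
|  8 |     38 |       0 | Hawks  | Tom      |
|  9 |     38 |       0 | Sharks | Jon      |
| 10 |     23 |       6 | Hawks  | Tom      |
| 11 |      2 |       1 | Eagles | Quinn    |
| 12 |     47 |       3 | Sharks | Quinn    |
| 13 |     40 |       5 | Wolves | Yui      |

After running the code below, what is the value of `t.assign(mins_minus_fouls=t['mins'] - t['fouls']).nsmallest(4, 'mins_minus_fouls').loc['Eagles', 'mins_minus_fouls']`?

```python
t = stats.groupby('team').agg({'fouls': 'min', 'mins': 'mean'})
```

24.3333333333

group by team: min(fouls), mean(mins):
        fouls       mins
team                    
Bears       4  25.333333
Eagles      0  24.333333
Hawks       0  32.000000
Lions       6  24.000000
Sharks      0  42.500000
Wolves      5  40.000000
add column mins_minus_fouls = t['mins'] - t['fouls']:
        fouls       mins  mins_minus_fouls
team                                      
Bears       4  25.333333         21.333333
Eagles      0  24.333333         24.333333
Hawks       0  32.000000         32.000000
Lions       6  24.000000         18.000000
Sharks      0  42.500000         42.500000
Wolves      5  40.000000         35.000000
take 4 rows with smallest mins_minus_fouls:
        fouls       mins  mins_minus_fouls
team                                      
Lions       6  24.000000         18.000000
Bears       4  25.333333         21.333333
Eagles      0  24.333333         24.333333
Hawks       0  32.000000         32.000000
So loc['Eagles', 'mins_minus_fouls'] = 24.3333333333.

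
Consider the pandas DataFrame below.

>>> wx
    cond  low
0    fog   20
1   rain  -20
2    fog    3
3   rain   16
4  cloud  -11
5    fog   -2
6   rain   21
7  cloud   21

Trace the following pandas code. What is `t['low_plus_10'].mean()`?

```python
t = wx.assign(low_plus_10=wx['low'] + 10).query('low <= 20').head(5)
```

add column low_plus_10 = wx['low'] + 10:
    cond  low  low_plus_10
0    fog   20           30
1   rain  -20          -10
2    fog    3           13
3   rain   16           26
4  cloud  -11           -1
5    fog   -2            8
6   rain   21           31
7  cloud   21           31
filter rows where low <= 20:
    cond  low  low_plus_10
0    fog   20           30
1   rain  -20          -10
2    fog    3           13
3   rain   16           26
4  cloud  -11           -1
5    fog   -2            8
take first 5 rows:
    cond  low  low_plus_10
0    fog   20           30
1   rain  -20          -10
2    fog    3           13
3   rain   16           26
4  cloud  -11           -1
So mean() = 11.6.

11.6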